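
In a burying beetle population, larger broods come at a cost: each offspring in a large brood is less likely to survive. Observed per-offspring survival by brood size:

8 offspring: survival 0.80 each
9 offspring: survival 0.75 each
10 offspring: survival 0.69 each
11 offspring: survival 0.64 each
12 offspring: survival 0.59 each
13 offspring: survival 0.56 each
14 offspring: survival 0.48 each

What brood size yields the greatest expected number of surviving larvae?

Expected surviving larvae = c × s(c):
  c=8: 8 × 0.80 = 6.400
  c=9: 9 × 0.75 = 6.750
  c=10: 10 × 0.69 = 6.900
  c=11: 11 × 0.64 = 7.040
  c=12: 12 × 0.59 = 7.080
  c=13: 13 × 0.56 = 7.280
  c=14: 14 × 0.48 = 6.720
Maximum at c = 13 (7.280 surviving larvae).

13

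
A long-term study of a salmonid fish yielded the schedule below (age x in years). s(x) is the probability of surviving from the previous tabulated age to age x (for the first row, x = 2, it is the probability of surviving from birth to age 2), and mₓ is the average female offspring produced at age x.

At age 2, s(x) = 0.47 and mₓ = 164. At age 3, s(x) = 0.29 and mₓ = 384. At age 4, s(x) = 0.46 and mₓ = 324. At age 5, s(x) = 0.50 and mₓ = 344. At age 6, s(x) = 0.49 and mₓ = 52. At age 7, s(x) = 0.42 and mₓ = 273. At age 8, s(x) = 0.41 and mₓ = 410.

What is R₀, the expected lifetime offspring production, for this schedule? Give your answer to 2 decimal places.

Survivorship from birth: l_x = s_2·s_3·…·s_x.
  l_2 = 0.47000
  l_3 = 0.13630
  l_4 = 0.06270
  l_5 = 0.03135
  l_6 = 0.01536
  l_7 = 0.00645
  l_8 = 0.00265
R₀ = Σ l_x mₓ:
  age 2: 0.47000 × 164 = 77.0800
  age 3: 0.13630 × 384 = 52.3392
  age 4: 0.06270 × 324 = 20.3148
  age 5: 0.03135 × 344 = 10.7844
  age 6: 0.01536 × 52 = 0.7987
  age 7: 0.00645 × 273 = 1.7609
  age 8: 0.00265 × 410 = 1.0865
R₀ = 77.0800 + 52.3392 + 20.3148 + 10.7844 + 0.7987 + 1.7609 + 1.0865 = 164.1645

164.16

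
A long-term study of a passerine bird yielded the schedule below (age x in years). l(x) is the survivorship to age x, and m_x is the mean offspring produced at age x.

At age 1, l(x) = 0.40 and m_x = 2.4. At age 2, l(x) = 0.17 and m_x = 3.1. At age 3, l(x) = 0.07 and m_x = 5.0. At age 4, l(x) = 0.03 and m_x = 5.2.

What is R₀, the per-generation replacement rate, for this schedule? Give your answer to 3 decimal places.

1.993

R₀ = Σ l(x) m_x:
  age 1: 0.40 × 2.4 = 0.9600
  age 2: 0.17 × 3.1 = 0.5270
  age 3: 0.07 × 5.0 = 0.3500
  age 4: 0.03 × 5.2 = 0.1560
R₀ = 0.9600 + 0.5270 + 0.3500 + 0.1560 = 1.9930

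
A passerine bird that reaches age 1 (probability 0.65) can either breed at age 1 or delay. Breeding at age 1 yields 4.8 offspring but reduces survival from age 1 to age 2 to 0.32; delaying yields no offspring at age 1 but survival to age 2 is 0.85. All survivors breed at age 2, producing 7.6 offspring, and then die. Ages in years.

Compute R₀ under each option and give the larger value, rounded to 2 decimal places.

breed at age 1: R₀ = 0.65 × (4.8 + 0.32 × 7.6) = 0.65 × 7.2320 = 4.7008
delay to age 2: R₀ = 0.65 × (0.85 × 7.6) = 0.65 × 6.4600 = 4.1990
Higher: breed at age 1 (4.7008).

4.70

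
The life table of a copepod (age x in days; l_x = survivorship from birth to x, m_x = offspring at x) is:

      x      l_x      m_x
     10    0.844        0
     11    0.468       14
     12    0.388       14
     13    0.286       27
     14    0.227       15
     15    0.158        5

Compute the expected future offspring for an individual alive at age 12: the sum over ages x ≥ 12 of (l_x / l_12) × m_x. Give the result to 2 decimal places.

l_12 = 0.388. Conditional survival from age 12 to x is l_x / l_12.
  x=12: (0.388/0.388) × 14 = 14.0000
  x=13: (0.286/0.388) × 27 = 19.9021
  x=14: (0.227/0.388) × 15 = 8.7758
  x=15: (0.158/0.388) × 5 = 2.0361
Sum = 14.0000 + 19.9021 + 8.7758 + 2.0361 = 44.7139

44.71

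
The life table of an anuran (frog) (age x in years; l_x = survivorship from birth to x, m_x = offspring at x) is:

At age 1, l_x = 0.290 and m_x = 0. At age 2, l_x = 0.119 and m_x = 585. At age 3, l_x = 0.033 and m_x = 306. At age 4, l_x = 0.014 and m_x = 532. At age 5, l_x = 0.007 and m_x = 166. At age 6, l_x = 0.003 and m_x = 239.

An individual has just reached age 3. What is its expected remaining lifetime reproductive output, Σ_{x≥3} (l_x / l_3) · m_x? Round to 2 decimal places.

l_3 = 0.033. Conditional survival from age 3 to x is l_x / l_3.
  x=3: (0.033/0.033) × 306 = 306.0000
  x=4: (0.014/0.033) × 532 = 225.6970
  x=5: (0.007/0.033) × 166 = 35.2121
  x=6: (0.003/0.033) × 239 = 21.7273
Sum = 306.0000 + 225.6970 + 35.2121 + 21.7273 = 588.6364

588.64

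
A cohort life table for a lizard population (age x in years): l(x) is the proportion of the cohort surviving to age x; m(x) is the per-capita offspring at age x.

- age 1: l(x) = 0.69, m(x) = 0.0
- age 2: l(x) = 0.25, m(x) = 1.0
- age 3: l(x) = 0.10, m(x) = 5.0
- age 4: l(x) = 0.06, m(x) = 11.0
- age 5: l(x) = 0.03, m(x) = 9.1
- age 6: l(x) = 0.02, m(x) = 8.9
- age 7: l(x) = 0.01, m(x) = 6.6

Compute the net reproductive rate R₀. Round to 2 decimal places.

1.93

R₀ = Σ l(x) m(x):
  age 1: 0.69 × 0.0 = 0.0000
  age 2: 0.25 × 1.0 = 0.2500
  age 3: 0.10 × 5.0 = 0.5000
  age 4: 0.06 × 11.0 = 0.6600
  age 5: 0.03 × 9.1 = 0.2730
  age 6: 0.02 × 8.9 = 0.1780
  age 7: 0.01 × 6.6 = 0.0660
R₀ = 0.0000 + 0.2500 + 0.5000 + 0.6600 + 0.2730 + 0.1780 + 0.0660 = 1.9270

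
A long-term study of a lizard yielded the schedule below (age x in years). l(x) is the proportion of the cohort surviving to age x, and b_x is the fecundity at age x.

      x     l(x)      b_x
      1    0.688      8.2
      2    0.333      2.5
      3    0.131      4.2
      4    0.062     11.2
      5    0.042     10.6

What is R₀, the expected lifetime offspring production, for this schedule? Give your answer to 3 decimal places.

R₀ = Σ l(x) b_x:
  age 1: 0.688 × 8.2 = 5.6416
  age 2: 0.333 × 2.5 = 0.8325
  age 3: 0.131 × 4.2 = 0.5502
  age 4: 0.062 × 11.2 = 0.6944
  age 5: 0.042 × 10.6 = 0.4452
R₀ = 5.6416 + 0.8325 + 0.5502 + 0.6944 + 0.4452 = 8.1639

8.164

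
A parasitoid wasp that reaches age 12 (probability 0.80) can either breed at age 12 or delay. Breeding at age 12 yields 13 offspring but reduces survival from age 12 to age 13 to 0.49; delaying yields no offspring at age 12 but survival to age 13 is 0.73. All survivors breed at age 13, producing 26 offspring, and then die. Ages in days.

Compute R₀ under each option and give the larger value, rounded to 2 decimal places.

20.59

breed at age 12: R₀ = 0.80 × (13 + 0.49 × 26) = 0.80 × 25.7400 = 20.5920
delay to age 13: R₀ = 0.80 × (0.73 × 26) = 0.80 × 18.9800 = 15.1840
Higher: breed at age 12 (20.5920).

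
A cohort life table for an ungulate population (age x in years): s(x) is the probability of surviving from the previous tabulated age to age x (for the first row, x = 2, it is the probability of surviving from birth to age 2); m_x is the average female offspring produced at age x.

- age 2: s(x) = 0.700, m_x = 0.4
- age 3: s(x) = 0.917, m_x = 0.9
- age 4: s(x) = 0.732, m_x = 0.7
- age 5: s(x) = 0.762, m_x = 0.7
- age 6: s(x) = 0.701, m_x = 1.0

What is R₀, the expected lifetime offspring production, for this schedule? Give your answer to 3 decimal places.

Survivorship from birth: l_x = s_2·s_3·…·s_x.
  l_2 = 0.70000
  l_3 = 0.64190
  l_4 = 0.46987
  l_5 = 0.35804
  l_6 = 0.25099
R₀ = Σ l_x m_x:
  age 2: 0.70000 × 0.4 = 0.2800
  age 3: 0.64190 × 0.9 = 0.5777
  age 4: 0.46987 × 0.7 = 0.3289
  age 5: 0.35804 × 0.7 = 0.2506
  age 6: 0.25099 × 1.0 = 0.2510
R₀ = 0.2800 + 0.5777 + 0.3289 + 0.2506 + 0.2510 = 1.6882

1.688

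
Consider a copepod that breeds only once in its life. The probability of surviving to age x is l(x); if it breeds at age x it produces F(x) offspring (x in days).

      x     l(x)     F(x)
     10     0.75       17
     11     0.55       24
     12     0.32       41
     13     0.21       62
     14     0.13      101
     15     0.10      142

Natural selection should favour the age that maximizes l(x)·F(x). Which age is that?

Expected offspring if breeding at age x = l(x) × F(x):
  age 10: 0.75 × 17 = 12.750
  age 11: 0.55 × 24 = 13.200
  age 12: 0.32 × 41 = 13.120
  age 13: 0.21 × 62 = 13.020
  age 14: 0.13 × 101 = 13.130
  age 15: 0.10 × 142 = 14.200
Maximum at age 15 (14.200).

15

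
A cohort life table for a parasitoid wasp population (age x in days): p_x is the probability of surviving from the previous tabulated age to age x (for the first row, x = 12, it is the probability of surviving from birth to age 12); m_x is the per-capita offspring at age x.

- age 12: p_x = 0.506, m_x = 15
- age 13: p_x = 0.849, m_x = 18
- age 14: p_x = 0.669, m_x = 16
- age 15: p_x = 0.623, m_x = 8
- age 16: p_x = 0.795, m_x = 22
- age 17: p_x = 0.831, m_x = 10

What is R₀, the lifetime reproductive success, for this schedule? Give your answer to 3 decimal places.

25.668

Survivorship from birth: l_x = p_12·p_13·…·p_x.
  l_12 = 0.50600
  l_13 = 0.42959
  l_14 = 0.28740
  l_15 = 0.17905
  l_16 = 0.14234
  l_17 = 0.11829
R₀ = Σ l_x m_x:
  age 12: 0.50600 × 15 = 7.5900
  age 13: 0.42959 × 18 = 7.7326
  age 14: 0.28740 × 16 = 4.5984
  age 15: 0.17905 × 8 = 1.4324
  age 16: 0.14234 × 22 = 3.1315
  age 17: 0.11829 × 10 = 1.1829
R₀ = 7.5900 + 7.7326 + 4.5984 + 1.4324 + 3.1315 + 1.1829 = 25.6678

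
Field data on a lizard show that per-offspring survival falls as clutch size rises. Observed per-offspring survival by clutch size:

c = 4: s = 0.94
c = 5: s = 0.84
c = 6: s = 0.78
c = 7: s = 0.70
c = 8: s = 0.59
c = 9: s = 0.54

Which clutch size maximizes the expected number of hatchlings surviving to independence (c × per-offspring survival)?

Expected hatchlings surviving to independence = c × s(c):
  c=4: 4 × 0.94 = 3.760
  c=5: 5 × 0.84 = 4.200
  c=6: 6 × 0.78 = 4.680
  c=7: 7 × 0.70 = 4.900
  c=8: 8 × 0.59 = 4.720
  c=9: 9 × 0.54 = 4.860
Maximum at c = 7 (4.900 hatchlings surviving to independence).

7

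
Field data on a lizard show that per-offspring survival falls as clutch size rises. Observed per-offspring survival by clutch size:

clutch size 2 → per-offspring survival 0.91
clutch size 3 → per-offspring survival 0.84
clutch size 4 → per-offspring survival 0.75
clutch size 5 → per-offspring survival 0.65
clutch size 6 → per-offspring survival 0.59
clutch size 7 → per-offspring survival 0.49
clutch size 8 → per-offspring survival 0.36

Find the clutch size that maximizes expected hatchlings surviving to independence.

Expected hatchlings surviving to independence = c × s(c):
  c=2: 2 × 0.91 = 1.820
  c=3: 3 × 0.84 = 2.520
  c=4: 4 × 0.75 = 3.000
  c=5: 5 × 0.65 = 3.250
  c=6: 6 × 0.59 = 3.540
  c=7: 7 × 0.49 = 3.430
  c=8: 8 × 0.36 = 2.880
Maximum at c = 6 (3.540 hatchlings surviving to independence).

6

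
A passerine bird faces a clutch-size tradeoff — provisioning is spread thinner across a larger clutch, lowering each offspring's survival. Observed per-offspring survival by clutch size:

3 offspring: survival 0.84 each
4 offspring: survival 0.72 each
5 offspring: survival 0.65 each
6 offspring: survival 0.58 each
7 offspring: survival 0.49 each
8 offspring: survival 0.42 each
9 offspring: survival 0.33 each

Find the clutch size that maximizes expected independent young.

6

Expected independent young = c × s(c):
  c=3: 3 × 0.84 = 2.520
  c=4: 4 × 0.72 = 2.880
  c=5: 5 × 0.65 = 3.250
  c=6: 6 × 0.58 = 3.480
  c=7: 7 × 0.49 = 3.430
  c=8: 8 × 0.42 = 3.360
  c=9: 9 × 0.33 = 2.970
Maximum at c = 6 (3.480 independent young).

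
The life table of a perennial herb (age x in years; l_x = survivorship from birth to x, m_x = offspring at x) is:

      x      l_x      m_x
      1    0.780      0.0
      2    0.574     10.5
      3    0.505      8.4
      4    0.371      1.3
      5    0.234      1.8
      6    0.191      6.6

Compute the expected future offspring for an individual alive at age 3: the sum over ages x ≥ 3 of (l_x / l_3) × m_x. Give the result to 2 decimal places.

l_3 = 0.505. Conditional survival from age 3 to x is l_x / l_3.
  x=3: (0.505/0.505) × 8.4 = 8.4000
  x=4: (0.371/0.505) × 1.3 = 0.9550
  x=5: (0.234/0.505) × 1.8 = 0.8341
  x=6: (0.191/0.505) × 6.6 = 2.4962
Sum = 8.4000 + 0.9550 + 0.8341 + 2.4962 = 12.6853

12.69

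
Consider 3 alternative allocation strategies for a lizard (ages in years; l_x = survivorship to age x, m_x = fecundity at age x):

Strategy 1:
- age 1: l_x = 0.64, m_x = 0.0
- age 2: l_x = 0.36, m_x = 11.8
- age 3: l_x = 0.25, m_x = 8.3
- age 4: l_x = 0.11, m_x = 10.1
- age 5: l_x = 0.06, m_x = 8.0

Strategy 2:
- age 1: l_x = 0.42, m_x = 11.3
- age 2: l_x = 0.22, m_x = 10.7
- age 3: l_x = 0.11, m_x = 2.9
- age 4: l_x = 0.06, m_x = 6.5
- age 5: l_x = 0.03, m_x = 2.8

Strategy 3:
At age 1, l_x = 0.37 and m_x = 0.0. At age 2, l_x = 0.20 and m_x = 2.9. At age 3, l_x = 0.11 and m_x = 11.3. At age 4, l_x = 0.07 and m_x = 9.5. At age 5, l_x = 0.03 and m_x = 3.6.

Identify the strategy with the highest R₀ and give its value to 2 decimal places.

7.91

Strategy 1: R₀ = 0.64×0.0 + 0.36×11.8 + 0.25×8.3 + 0.11×10.1 + 0.06×8.0 = 7.9140
Strategy 2: R₀ = 0.42×11.3 + 0.22×10.7 + 0.11×2.9 + 0.06×6.5 + 0.03×2.8 = 7.8930
Strategy 3: R₀ = 0.37×0.0 + 0.20×2.9 + 0.11×11.3 + 0.07×9.5 + 0.03×3.6 = 2.5960
Highest R₀: strategy 1 with 7.9140.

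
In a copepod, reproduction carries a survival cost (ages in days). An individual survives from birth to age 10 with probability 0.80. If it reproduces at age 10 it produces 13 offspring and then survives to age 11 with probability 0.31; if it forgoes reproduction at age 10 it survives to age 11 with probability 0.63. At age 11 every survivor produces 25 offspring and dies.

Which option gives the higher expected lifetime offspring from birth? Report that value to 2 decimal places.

16.60

breed at age 10: R₀ = 0.80 × (13 + 0.31 × 25) = 0.80 × 20.7500 = 16.6000
delay to age 11: R₀ = 0.80 × (0.63 × 25) = 0.80 × 15.7500 = 12.6000
Higher: breed at age 10 (16.6000).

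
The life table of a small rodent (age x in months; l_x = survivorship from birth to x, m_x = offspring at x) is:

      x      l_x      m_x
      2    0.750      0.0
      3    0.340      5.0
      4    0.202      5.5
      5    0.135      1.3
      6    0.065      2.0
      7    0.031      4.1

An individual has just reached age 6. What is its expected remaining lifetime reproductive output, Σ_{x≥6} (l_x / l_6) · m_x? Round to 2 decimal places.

l_6 = 0.065. Conditional survival from age 6 to x is l_x / l_6.
  x=6: (0.065/0.065) × 2.0 = 2.0000
  x=7: (0.031/0.065) × 4.1 = 1.9554
Sum = 2.0000 + 1.9554 = 3.9554

3.96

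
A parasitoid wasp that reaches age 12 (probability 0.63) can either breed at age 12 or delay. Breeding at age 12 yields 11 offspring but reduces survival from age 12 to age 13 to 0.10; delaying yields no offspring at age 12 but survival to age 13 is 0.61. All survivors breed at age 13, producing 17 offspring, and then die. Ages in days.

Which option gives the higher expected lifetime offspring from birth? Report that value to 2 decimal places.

breed at age 12: R₀ = 0.63 × (11 + 0.10 × 17) = 0.63 × 12.7000 = 8.0010
delay to age 13: R₀ = 0.63 × (0.61 × 17) = 0.63 × 10.3700 = 6.5331
Higher: breed at age 12 (8.0010).

8.00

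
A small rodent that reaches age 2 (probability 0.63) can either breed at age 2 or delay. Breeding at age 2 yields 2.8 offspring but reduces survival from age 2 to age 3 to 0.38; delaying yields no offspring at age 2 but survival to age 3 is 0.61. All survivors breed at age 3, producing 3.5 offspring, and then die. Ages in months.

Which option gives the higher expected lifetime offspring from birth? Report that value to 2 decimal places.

breed at age 2: R₀ = 0.63 × (2.8 + 0.38 × 3.5) = 0.63 × 4.1300 = 2.6019
delay to age 3: R₀ = 0.63 × (0.61 × 3.5) = 0.63 × 2.1350 = 1.3450
Higher: breed at age 2 (2.6019).

2.60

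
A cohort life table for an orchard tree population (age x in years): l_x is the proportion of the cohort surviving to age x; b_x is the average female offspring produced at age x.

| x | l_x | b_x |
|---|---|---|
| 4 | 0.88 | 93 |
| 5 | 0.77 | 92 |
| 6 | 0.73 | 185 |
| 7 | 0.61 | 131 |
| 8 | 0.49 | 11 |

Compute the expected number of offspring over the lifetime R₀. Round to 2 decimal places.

R₀ = Σ l_x b_x:
  age 4: 0.88 × 93 = 81.8400
  age 5: 0.77 × 92 = 70.8400
  age 6: 0.73 × 185 = 135.0500
  age 7: 0.61 × 131 = 79.9100
  age 8: 0.49 × 11 = 5.3900
R₀ = 81.8400 + 70.8400 + 135.0500 + 79.9100 + 5.3900 = 373.0300

373.03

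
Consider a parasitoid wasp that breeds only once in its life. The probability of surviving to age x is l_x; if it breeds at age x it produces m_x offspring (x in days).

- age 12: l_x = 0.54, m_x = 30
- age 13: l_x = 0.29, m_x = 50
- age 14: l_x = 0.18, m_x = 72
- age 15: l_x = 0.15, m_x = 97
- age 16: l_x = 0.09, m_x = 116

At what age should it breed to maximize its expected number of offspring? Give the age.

Expected offspring if breeding at age x = l_x × m_x:
  age 12: 0.54 × 30 = 16.200
  age 13: 0.29 × 50 = 14.500
  age 14: 0.18 × 72 = 12.960
  age 15: 0.15 × 97 = 14.550
  age 16: 0.09 × 116 = 10.440
Maximum at age 12 (16.200).

12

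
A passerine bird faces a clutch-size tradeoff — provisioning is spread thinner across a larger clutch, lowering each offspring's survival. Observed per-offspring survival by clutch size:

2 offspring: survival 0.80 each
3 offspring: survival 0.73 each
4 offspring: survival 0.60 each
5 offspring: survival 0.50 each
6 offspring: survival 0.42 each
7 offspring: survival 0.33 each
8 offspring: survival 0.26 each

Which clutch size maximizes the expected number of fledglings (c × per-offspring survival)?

6

Expected fledglings = c × s(c):
  c=2: 2 × 0.80 = 1.600
  c=3: 3 × 0.73 = 2.190
  c=4: 4 × 0.60 = 2.400
  c=5: 5 × 0.50 = 2.500
  c=6: 6 × 0.42 = 2.520
  c=7: 7 × 0.33 = 2.310
  c=8: 8 × 0.26 = 2.080
Maximum at c = 6 (2.520 fledglings).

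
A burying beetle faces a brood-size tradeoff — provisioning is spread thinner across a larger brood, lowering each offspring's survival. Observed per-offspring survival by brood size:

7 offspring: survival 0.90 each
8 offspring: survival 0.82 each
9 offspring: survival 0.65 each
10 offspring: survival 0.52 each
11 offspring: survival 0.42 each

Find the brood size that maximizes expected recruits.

8

Expected recruits = c × s(c):
  c=7: 7 × 0.90 = 6.300
  c=8: 8 × 0.82 = 6.560
  c=9: 9 × 0.65 = 5.850
  c=10: 10 × 0.52 = 5.200
  c=11: 11 × 0.42 = 4.620
Maximum at c = 8 (6.560 recruits).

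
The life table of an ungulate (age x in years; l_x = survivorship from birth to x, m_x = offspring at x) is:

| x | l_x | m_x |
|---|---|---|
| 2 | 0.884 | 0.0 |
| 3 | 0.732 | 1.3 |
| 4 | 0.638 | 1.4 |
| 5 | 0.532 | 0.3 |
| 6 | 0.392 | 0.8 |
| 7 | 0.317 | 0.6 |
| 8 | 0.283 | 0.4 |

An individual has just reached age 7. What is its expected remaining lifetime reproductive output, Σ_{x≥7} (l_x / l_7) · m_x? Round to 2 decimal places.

l_7 = 0.317. Conditional survival from age 7 to x is l_x / l_7.
  x=7: (0.317/0.317) × 0.6 = 0.6000
  x=8: (0.283/0.317) × 0.4 = 0.3571
Sum = 0.6000 + 0.3571 = 0.9571

0.96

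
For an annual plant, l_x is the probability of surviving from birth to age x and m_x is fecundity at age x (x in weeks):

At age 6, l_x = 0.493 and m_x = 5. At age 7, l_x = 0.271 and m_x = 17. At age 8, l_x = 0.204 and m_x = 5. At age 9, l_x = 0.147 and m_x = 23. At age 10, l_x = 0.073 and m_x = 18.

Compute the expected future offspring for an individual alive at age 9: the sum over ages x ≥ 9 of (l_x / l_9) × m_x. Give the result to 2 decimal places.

31.94

l_9 = 0.147. Conditional survival from age 9 to x is l_x / l_9.
  x=9: (0.147/0.147) × 23 = 23.0000
  x=10: (0.073/0.147) × 18 = 8.9388
Sum = 23.0000 + 8.9388 = 31.9388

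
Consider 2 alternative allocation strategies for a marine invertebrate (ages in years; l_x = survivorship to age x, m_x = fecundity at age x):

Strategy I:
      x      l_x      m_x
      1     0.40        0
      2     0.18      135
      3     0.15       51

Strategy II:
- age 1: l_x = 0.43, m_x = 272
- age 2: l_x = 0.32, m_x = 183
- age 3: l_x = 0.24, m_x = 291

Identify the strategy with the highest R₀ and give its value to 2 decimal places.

245.36

Strategy I: R₀ = 0.40×0 + 0.18×135 + 0.15×51 = 31.9500
Strategy II: R₀ = 0.43×272 + 0.32×183 + 0.24×291 = 245.3600
Highest R₀: strategy II with 245.3600.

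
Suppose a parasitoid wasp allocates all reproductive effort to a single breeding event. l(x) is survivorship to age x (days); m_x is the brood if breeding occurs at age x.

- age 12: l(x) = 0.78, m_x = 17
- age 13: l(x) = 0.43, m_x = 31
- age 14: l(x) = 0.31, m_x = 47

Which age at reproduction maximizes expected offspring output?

Expected offspring if breeding at age x = l(x) × m_x:
  age 12: 0.78 × 17 = 13.260
  age 13: 0.43 × 31 = 13.330
  age 14: 0.31 × 47 = 14.570
Maximum at age 14 (14.570).

14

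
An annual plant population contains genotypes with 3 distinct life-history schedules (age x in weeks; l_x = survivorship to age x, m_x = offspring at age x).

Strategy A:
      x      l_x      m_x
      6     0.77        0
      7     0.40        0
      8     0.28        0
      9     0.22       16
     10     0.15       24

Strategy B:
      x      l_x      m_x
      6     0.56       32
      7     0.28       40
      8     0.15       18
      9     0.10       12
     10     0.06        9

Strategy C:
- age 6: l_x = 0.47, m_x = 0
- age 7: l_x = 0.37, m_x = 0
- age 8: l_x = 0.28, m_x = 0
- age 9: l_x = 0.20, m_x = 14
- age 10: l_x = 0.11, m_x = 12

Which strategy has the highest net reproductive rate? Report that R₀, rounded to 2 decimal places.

Strategy A: R₀ = 0.77×0 + 0.40×0 + 0.28×0 + 0.22×16 + 0.15×24 = 7.1200
Strategy B: R₀ = 0.56×32 + 0.28×40 + 0.15×18 + 0.10×12 + 0.06×9 = 33.5600
Strategy C: R₀ = 0.47×0 + 0.37×0 + 0.28×0 + 0.20×14 + 0.11×12 = 4.1200
Highest R₀: strategy B with 33.5600.

33.56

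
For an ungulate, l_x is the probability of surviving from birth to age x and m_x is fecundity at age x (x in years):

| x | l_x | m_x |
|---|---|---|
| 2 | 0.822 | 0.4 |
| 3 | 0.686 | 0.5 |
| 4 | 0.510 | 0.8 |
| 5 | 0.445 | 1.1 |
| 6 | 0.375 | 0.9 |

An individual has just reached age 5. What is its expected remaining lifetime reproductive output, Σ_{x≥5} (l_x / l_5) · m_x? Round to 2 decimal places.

l_5 = 0.445. Conditional survival from age 5 to x is l_x / l_5.
  x=5: (0.445/0.445) × 1.1 = 1.1000
  x=6: (0.375/0.445) × 0.9 = 0.7584
Sum = 1.1000 + 0.7584 = 1.8584

1.86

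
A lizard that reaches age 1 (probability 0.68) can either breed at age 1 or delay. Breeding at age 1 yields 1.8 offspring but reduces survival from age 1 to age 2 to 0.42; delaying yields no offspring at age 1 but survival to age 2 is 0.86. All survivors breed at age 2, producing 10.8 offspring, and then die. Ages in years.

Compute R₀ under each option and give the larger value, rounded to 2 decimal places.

6.32

breed at age 1: R₀ = 0.68 × (1.8 + 0.42 × 10.8) = 0.68 × 6.3360 = 4.3085
delay to age 2: R₀ = 0.68 × (0.86 × 10.8) = 0.68 × 9.2880 = 6.3158
Higher: delay to age 2 (6.3158).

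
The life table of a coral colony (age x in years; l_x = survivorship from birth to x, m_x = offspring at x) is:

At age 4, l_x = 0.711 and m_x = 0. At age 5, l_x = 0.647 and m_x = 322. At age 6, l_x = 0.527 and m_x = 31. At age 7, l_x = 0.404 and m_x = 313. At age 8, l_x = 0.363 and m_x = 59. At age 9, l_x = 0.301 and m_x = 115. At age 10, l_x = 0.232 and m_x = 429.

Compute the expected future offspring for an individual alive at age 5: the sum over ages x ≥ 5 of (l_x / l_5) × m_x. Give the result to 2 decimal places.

783.13

l_5 = 0.647. Conditional survival from age 5 to x is l_x / l_5.
  x=5: (0.647/0.647) × 322 = 322.0000
  x=6: (0.527/0.647) × 31 = 25.2504
  x=7: (0.404/0.647) × 313 = 195.4436
  x=8: (0.363/0.647) × 59 = 33.1020
  x=9: (0.301/0.647) × 115 = 53.5008
  x=10: (0.232/0.647) × 429 = 153.8300
Sum = 322.0000 + 25.2504 + 195.4436 + 33.1020 + 53.5008 + 153.8300 = 783.1267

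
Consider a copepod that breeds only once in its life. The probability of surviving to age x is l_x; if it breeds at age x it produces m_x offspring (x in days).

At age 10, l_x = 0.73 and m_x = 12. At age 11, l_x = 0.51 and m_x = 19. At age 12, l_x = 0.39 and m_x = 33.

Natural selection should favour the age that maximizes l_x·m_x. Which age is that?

Expected offspring if breeding at age x = l_x × m_x:
  age 10: 0.73 × 12 = 8.760
  age 11: 0.51 × 19 = 9.690
  age 12: 0.39 × 33 = 12.870
Maximum at age 12 (12.870).

12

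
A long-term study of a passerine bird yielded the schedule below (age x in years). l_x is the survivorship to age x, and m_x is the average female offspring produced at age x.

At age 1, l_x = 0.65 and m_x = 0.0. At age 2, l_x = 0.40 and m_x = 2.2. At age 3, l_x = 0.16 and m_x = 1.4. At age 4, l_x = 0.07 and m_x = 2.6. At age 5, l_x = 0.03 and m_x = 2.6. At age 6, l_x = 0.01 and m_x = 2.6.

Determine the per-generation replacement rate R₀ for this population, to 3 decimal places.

1.390

R₀ = Σ l_x m_x:
  age 1: 0.65 × 0.0 = 0.0000
  age 2: 0.40 × 2.2 = 0.8800
  age 3: 0.16 × 1.4 = 0.2240
  age 4: 0.07 × 2.6 = 0.1820
  age 5: 0.03 × 2.6 = 0.0780
  age 6: 0.01 × 2.6 = 0.0260
R₀ = 0.0000 + 0.8800 + 0.2240 + 0.1820 + 0.0780 + 0.0260 = 1.3900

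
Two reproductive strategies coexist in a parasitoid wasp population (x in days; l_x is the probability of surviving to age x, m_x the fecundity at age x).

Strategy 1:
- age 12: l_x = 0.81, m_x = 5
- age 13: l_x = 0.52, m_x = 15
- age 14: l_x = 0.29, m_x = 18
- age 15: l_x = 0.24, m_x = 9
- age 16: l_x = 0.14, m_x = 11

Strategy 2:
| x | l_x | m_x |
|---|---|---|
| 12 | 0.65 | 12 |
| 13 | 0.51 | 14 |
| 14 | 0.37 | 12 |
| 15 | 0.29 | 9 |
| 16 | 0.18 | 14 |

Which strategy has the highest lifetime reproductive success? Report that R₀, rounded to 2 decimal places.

24.51

Strategy 1: R₀ = 0.81×5 + 0.52×15 + 0.29×18 + 0.24×9 + 0.14×11 = 20.7700
Strategy 2: R₀ = 0.65×12 + 0.51×14 + 0.37×12 + 0.29×9 + 0.18×14 = 24.5100
Highest R₀: strategy 2 with 24.5100.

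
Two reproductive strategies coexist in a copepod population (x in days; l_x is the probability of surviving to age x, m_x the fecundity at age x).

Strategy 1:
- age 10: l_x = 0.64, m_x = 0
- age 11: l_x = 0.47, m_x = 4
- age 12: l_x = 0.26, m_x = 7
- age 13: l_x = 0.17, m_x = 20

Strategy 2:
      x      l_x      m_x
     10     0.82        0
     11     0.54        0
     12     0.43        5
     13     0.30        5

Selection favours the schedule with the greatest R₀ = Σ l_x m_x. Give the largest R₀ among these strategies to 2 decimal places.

Strategy 1: R₀ = 0.64×0 + 0.47×4 + 0.26×7 + 0.17×20 = 7.1000
Strategy 2: R₀ = 0.82×0 + 0.54×0 + 0.43×5 + 0.30×5 = 3.6500
Highest R₀: strategy 1 with 7.1000.

7.10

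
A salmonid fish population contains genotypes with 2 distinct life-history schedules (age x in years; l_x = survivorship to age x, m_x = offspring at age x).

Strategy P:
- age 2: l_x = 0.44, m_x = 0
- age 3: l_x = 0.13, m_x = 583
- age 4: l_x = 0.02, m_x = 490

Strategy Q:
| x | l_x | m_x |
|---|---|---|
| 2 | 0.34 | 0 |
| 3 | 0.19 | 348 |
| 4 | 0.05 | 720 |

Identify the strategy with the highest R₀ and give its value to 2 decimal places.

102.12

Strategy P: R₀ = 0.44×0 + 0.13×583 + 0.02×490 = 85.5900
Strategy Q: R₀ = 0.34×0 + 0.19×348 + 0.05×720 = 102.1200
Highest R₀: strategy Q with 102.1200.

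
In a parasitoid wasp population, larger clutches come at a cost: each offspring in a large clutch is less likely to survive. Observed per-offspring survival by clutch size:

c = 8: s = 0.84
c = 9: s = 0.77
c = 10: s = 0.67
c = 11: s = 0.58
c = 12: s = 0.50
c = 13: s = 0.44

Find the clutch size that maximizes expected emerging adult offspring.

9

Expected emerging adult offspring = c × s(c):
  c=8: 8 × 0.84 = 6.720
  c=9: 9 × 0.77 = 6.930
  c=10: 10 × 0.67 = 6.700
  c=11: 11 × 0.58 = 6.380
  c=12: 12 × 0.50 = 6.000
  c=13: 13 × 0.44 = 5.720
Maximum at c = 9 (6.930 emerging adult offspring).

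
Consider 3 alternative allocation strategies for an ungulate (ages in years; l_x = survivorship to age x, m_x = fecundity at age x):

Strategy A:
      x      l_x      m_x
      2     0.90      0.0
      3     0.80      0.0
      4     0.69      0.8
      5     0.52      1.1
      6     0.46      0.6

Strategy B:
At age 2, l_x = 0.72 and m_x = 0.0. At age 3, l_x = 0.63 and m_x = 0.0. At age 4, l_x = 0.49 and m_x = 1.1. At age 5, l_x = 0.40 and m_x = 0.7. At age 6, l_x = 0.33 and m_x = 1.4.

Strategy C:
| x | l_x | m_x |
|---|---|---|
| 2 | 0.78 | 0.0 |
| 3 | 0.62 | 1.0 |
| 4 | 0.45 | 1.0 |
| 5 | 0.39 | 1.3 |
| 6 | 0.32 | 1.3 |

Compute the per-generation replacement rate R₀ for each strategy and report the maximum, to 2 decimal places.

Strategy A: R₀ = 0.90×0.0 + 0.80×0.0 + 0.69×0.8 + 0.52×1.1 + 0.46×0.6 = 1.4000
Strategy B: R₀ = 0.72×0.0 + 0.63×0.0 + 0.49×1.1 + 0.40×0.7 + 0.33×1.4 = 1.2810
Strategy C: R₀ = 0.78×0.0 + 0.62×1.0 + 0.45×1.0 + 0.39×1.3 + 0.32×1.3 = 1.9930
Highest R₀: strategy C with 1.9930.

1.99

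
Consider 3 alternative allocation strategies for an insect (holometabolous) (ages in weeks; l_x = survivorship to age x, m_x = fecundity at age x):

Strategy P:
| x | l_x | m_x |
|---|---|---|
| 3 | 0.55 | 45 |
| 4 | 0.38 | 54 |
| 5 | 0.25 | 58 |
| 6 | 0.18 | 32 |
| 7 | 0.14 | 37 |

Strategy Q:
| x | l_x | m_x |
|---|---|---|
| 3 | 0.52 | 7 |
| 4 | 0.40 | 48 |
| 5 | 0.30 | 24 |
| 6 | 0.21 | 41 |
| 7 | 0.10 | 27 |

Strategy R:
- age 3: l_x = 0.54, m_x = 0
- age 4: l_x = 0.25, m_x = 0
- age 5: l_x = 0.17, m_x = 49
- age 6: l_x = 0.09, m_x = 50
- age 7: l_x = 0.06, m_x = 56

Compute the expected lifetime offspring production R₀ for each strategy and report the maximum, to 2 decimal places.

Strategy P: R₀ = 0.55×45 + 0.38×54 + 0.25×58 + 0.18×32 + 0.14×37 = 70.7100
Strategy Q: R₀ = 0.52×7 + 0.40×48 + 0.30×24 + 0.21×41 + 0.10×27 = 41.3500
Strategy R: R₀ = 0.54×0 + 0.25×0 + 0.17×49 + 0.09×50 + 0.06×56 = 16.1900
Highest R₀: strategy P with 70.7100.

70.71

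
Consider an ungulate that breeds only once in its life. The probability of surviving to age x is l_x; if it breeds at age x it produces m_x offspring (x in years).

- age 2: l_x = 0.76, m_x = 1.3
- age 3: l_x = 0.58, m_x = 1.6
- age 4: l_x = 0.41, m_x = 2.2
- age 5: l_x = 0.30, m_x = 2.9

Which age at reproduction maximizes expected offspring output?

Expected offspring if breeding at age x = l_x × m_x:
  age 2: 0.76 × 1.3 = 0.988
  age 3: 0.58 × 1.6 = 0.928
  age 4: 0.41 × 2.2 = 0.902
  age 5: 0.30 × 2.9 = 0.870
Maximum at age 2 (0.988).

2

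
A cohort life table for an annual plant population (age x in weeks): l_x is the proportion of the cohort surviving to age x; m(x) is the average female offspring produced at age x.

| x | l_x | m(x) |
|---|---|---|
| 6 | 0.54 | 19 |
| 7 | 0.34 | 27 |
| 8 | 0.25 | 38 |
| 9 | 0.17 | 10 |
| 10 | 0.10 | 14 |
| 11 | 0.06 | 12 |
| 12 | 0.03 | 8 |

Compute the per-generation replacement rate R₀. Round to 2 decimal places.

33.00

R₀ = Σ l_x m(x):
  age 6: 0.54 × 19 = 10.2600
  age 7: 0.34 × 27 = 9.1800
  age 8: 0.25 × 38 = 9.5000
  age 9: 0.17 × 10 = 1.7000
  age 10: 0.10 × 14 = 1.4000
  age 11: 0.06 × 12 = 0.7200
  age 12: 0.03 × 8 = 0.2400
R₀ = 10.2600 + 9.1800 + 9.5000 + 1.7000 + 1.4000 + 0.7200 + 0.2400 = 33.0000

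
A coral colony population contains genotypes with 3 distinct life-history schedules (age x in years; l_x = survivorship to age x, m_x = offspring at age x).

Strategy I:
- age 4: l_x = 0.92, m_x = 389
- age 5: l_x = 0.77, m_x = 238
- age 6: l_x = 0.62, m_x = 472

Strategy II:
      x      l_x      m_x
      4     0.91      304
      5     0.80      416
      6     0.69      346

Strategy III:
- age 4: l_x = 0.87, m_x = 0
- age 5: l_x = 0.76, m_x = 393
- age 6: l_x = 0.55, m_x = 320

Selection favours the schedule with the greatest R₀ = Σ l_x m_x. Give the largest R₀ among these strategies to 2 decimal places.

848.18

Strategy I: R₀ = 0.92×389 + 0.77×238 + 0.62×472 = 833.7800
Strategy II: R₀ = 0.91×304 + 0.80×416 + 0.69×346 = 848.1800
Strategy III: R₀ = 0.87×0 + 0.76×393 + 0.55×320 = 474.6800
Highest R₀: strategy II with 848.1800.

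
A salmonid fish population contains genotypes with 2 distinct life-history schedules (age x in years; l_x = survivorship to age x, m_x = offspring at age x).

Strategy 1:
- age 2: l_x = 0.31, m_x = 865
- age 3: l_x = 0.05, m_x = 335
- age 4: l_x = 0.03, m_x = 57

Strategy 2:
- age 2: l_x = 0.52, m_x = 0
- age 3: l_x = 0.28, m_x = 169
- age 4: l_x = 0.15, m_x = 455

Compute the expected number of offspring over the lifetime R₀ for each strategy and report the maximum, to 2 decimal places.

286.61

Strategy 1: R₀ = 0.31×865 + 0.05×335 + 0.03×57 = 286.6100
Strategy 2: R₀ = 0.52×0 + 0.28×169 + 0.15×455 = 115.5700
Highest R₀: strategy 1 with 286.6100.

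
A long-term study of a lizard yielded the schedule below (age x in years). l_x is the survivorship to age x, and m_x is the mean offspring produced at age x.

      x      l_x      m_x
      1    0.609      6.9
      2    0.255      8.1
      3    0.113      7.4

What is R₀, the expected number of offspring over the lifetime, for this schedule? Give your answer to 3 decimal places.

7.104

R₀ = Σ l_x m_x:
  age 1: 0.609 × 6.9 = 4.2021
  age 2: 0.255 × 8.1 = 2.0655
  age 3: 0.113 × 7.4 = 0.8362
R₀ = 4.2021 + 2.0655 + 0.8362 = 7.1038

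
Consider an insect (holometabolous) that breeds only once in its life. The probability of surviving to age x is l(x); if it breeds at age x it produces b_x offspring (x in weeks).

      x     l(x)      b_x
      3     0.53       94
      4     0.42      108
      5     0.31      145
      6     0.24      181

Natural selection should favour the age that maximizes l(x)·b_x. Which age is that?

Expected offspring if breeding at age x = l(x) × b_x:
  age 3: 0.53 × 94 = 49.820
  age 4: 0.42 × 108 = 45.360
  age 5: 0.31 × 145 = 44.950
  age 6: 0.24 × 181 = 43.440
Maximum at age 3 (49.820).

3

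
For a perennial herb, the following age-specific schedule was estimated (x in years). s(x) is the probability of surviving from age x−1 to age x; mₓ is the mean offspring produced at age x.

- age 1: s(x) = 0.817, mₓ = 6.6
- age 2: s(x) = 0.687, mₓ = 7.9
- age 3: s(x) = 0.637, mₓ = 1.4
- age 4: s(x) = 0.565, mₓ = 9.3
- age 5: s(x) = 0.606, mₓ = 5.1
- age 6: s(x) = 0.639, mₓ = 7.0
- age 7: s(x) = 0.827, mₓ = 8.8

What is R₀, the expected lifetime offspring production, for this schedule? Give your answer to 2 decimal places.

13.95

Survivorship from birth: l_x = s_1·s_2·…·s_x.
  l_1 = 0.81700
  l_2 = 0.56128
  l_3 = 0.35753
  l_4 = 0.20201
  l_5 = 0.12242
  l_6 = 0.07822
  l_7 = 0.06469
R₀ = Σ l_x mₓ:
  age 1: 0.81700 × 6.6 = 5.3922
  age 2: 0.56128 × 7.9 = 4.4341
  age 3: 0.35753 × 1.4 = 0.5005
  age 4: 0.20201 × 9.3 = 1.8787
  age 5: 0.12242 × 5.1 = 0.6243
  age 6: 0.07822 × 7.0 = 0.5475
  age 7: 0.06469 × 8.8 = 0.5693
R₀ = 5.3922 + 4.4341 + 0.5005 + 1.8787 + 0.6243 + 0.5475 + 0.5693 = 13.9467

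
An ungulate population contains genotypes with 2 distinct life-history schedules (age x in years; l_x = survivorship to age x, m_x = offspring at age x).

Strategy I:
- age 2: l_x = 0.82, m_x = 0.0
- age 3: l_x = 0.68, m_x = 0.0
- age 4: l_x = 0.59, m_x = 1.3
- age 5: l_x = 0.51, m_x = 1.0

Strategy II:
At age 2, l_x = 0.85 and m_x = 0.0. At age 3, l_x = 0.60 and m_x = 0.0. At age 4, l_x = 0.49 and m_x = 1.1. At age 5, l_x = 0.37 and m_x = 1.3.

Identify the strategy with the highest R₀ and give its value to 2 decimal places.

Strategy I: R₀ = 0.82×0.0 + 0.68×0.0 + 0.59×1.3 + 0.51×1.0 = 1.2770
Strategy II: R₀ = 0.85×0.0 + 0.60×0.0 + 0.49×1.1 + 0.37×1.3 = 1.0200
Highest R₀: strategy I with 1.2770.

1.28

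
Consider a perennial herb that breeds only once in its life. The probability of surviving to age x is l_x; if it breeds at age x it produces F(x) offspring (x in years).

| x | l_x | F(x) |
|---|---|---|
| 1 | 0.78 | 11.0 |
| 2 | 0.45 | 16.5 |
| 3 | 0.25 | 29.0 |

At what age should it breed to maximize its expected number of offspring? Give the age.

Expected offspring if breeding at age x = l_x × F(x):
  age 1: 0.78 × 11.0 = 8.580
  age 2: 0.45 × 16.5 = 7.425
  age 3: 0.25 × 29.0 = 7.250
Maximum at age 1 (8.580).

1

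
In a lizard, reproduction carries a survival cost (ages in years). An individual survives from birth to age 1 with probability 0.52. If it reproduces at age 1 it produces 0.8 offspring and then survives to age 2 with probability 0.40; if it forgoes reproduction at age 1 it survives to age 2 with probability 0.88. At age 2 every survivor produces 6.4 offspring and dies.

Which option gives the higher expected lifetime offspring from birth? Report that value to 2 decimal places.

breed at age 1: R₀ = 0.52 × (0.8 + 0.40 × 6.4) = 0.52 × 3.3600 = 1.7472
delay to age 2: R₀ = 0.52 × (0.88 × 6.4) = 0.52 × 5.6320 = 2.9286
Higher: delay to age 2 (2.9286).

2.93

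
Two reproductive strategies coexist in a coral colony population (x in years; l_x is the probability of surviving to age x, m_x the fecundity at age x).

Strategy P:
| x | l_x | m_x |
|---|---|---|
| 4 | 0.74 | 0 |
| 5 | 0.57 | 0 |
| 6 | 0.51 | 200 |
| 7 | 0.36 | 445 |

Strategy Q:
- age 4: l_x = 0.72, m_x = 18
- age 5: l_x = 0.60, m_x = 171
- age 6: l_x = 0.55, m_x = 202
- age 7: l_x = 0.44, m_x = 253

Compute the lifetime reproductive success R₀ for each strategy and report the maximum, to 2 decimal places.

Strategy P: R₀ = 0.74×0 + 0.57×0 + 0.51×200 + 0.36×445 = 262.2000
Strategy Q: R₀ = 0.72×18 + 0.60×171 + 0.55×202 + 0.44×253 = 337.9800
Highest R₀: strategy Q with 337.9800.

337.98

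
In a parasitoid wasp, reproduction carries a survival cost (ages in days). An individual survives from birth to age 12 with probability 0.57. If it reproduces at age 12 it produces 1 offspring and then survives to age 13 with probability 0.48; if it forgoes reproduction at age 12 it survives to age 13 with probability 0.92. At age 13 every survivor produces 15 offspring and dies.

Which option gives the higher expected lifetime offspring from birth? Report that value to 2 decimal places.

breed at age 12: R₀ = 0.57 × (1 + 0.48 × 15) = 0.57 × 8.2000 = 4.6740
delay to age 13: R₀ = 0.57 × (0.92 × 15) = 0.57 × 13.8000 = 7.8660
Higher: delay to age 13 (7.8660).

7.87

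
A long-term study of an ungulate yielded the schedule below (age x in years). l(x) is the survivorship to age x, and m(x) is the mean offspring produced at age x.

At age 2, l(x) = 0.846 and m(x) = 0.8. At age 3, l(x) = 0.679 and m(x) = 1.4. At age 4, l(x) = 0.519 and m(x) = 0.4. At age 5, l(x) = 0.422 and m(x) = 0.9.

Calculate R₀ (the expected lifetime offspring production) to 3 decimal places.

R₀ = Σ l(x) m(x):
  age 2: 0.846 × 0.8 = 0.6768
  age 3: 0.679 × 1.4 = 0.9506
  age 4: 0.519 × 0.4 = 0.2076
  age 5: 0.422 × 0.9 = 0.3798
R₀ = 0.6768 + 0.9506 + 0.2076 + 0.3798 = 2.2148

2.215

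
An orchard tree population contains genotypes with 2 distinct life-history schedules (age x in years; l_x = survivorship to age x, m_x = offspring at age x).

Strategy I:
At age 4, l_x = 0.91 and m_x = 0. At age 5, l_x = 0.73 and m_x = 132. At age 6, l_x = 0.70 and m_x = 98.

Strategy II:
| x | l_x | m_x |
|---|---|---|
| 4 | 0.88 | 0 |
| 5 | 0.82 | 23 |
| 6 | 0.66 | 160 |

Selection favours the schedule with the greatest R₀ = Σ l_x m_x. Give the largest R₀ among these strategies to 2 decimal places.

164.96

Strategy I: R₀ = 0.91×0 + 0.73×132 + 0.70×98 = 164.9600
Strategy II: R₀ = 0.88×0 + 0.82×23 + 0.66×160 = 124.4600
Highest R₀: strategy I with 164.9600.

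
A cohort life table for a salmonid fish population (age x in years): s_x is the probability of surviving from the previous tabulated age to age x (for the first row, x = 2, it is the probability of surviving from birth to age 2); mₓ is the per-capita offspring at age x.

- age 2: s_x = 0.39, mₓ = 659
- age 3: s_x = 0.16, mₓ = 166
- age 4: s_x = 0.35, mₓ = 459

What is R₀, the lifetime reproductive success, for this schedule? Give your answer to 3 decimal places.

277.393

Survivorship from birth: l_x = s_2·s_3·…·s_x.
  l_2 = 0.39000
  l_3 = 0.06240
  l_4 = 0.02184
R₀ = Σ l_x mₓ:
  age 2: 0.39000 × 659 = 257.0100
  age 3: 0.06240 × 166 = 10.3584
  age 4: 0.02184 × 459 = 10.0246
R₀ = 257.0100 + 10.3584 + 10.0246 = 277.3930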